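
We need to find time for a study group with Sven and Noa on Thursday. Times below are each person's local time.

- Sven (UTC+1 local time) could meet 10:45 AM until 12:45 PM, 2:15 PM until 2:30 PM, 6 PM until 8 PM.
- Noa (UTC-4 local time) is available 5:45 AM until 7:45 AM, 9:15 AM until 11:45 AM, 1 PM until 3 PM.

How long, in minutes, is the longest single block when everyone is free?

Sven in UTC: 09:45-11:45, 13:15-13:30, 17:00-19:00 (subtract 1h to convert from UTC+1).
Noa in UTC: 09:45-11:45, 13:15-15:45, 17:00-19:00 (add 4h to convert from UTC-4).
Sven ∩ Noa: 09:45-11:45, 13:15-13:30, 17:00-19:00.
The longest is 09:45-11:45 at 120 minutes.

120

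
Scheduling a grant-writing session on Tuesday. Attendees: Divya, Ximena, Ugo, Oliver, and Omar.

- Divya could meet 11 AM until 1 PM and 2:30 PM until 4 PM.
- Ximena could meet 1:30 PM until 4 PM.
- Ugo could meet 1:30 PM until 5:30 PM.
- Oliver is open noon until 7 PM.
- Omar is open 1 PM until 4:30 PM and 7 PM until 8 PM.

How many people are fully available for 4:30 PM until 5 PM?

2

Ugo and Oliver can make the full 16:30-17:00 slot — that's 2.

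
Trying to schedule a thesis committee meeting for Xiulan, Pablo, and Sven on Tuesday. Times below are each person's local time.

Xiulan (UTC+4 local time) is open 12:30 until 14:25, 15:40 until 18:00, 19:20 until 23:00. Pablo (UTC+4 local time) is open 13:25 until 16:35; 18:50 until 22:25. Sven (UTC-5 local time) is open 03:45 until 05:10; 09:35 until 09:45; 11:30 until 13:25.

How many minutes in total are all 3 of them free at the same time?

Xiulan in UTC: 08:30-10:25, 11:40-14:00, 15:20-19:00 (subtract 4h to convert from UTC+4).
Pablo in UTC: 09:25-12:35, 14:50-18:25 (subtract 4h to convert from UTC+4).
Sven in UTC: 08:45-10:10, 14:35-14:45, 16:30-18:25 (add 5h to convert from UTC-5).
Xiulan ∩ Pablo: 09:25-10:25, 11:40-12:35, 15:20-18:25.
Xiulan ∩ Pablo ∩ Sven: 09:25-10:10, 16:30-18:25.
So the common availability across everyone is 09:25-10:10, 16:30-18:25.
Summing the common windows: 45 + 115 = 160 minutes.

160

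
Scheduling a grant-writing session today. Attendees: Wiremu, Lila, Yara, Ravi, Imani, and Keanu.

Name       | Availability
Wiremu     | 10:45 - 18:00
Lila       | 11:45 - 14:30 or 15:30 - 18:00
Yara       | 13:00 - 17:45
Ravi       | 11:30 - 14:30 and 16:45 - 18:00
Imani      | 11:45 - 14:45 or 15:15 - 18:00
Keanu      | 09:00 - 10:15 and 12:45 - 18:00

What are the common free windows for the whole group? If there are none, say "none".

13:00-14:30, 16:45-17:45

Wiremu ∩ Lila: 11:45-14:30, 15:30-18:00.
Wiremu ∩ Lila ∩ Yara: 13:00-14:30, 15:30-17:45.
Wiremu ∩ Lila ∩ Yara ∩ Ravi: 13:00-14:30, 16:45-17:45.
Wiremu ∩ Lila ∩ Yara ∩ Ravi ∩ Imani: 13:00-14:30, 16:45-17:45.
Wiremu ∩ Lila ∩ Yara ∩ Ravi ∩ Imani ∩ Keanu: 13:00-14:30, 16:45-17:45.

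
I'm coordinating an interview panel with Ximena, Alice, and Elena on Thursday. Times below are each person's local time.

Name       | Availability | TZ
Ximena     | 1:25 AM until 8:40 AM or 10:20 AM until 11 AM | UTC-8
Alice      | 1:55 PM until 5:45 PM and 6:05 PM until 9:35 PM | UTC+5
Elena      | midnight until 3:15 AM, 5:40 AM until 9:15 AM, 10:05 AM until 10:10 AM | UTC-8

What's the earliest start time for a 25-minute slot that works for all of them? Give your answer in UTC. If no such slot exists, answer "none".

09:25

Ximena in UTC: 09:25-16:40, 18:20-19:00 (add 8h to convert from UTC-8).
Alice in UTC: 08:55-12:45, 13:05-16:35 (subtract 5h to convert from UTC+5).
Elena in UTC: 08:00-11:15, 13:40-17:15, 18:05-18:10 (add 8h to convert from UTC-8).
Ximena ∩ Alice: 09:25-12:45, 13:05-16:35.
Ximena ∩ Alice ∩ Elena: 09:25-11:15, 13:40-16:35.
Those are the intersection windows.
The first common window of at least 25 minutes is 09:25-11:15, so the earliest start is 09:25.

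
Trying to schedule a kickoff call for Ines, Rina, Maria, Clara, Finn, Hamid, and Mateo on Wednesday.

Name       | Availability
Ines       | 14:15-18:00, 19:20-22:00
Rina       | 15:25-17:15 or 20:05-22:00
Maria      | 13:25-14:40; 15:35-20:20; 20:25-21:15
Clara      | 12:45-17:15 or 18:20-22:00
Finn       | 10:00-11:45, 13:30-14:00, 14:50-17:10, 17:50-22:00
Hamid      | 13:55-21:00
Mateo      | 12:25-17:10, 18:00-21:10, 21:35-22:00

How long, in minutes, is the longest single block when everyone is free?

Ines ∩ Rina: 15:25-17:15, 20:05-22:00.
Ines ∩ Rina ∩ Maria: 15:35-17:15, 20:05-20:20, 20:25-21:15.
Ines ∩ Rina ∩ Maria ∩ Clara: 15:35-17:15, 20:05-20:20, 20:25-21:15.
Ines ∩ Rina ∩ Maria ∩ Clara ∩ Finn: 15:35-17:10, 20:05-20:20, 20:25-21:15.
Ines ∩ Rina ∩ Maria ∩ Clara ∩ Finn ∩ Hamid: 15:35-17:10, 20:05-20:20, 20:25-21:00.
Ines ∩ Rina ∩ Maria ∩ Clara ∩ Finn ∩ Hamid ∩ Mateo: 15:35-17:10, 20:05-20:20, 20:25-21:00.
The longest is 15:35-17:10 at 95 minutes.

95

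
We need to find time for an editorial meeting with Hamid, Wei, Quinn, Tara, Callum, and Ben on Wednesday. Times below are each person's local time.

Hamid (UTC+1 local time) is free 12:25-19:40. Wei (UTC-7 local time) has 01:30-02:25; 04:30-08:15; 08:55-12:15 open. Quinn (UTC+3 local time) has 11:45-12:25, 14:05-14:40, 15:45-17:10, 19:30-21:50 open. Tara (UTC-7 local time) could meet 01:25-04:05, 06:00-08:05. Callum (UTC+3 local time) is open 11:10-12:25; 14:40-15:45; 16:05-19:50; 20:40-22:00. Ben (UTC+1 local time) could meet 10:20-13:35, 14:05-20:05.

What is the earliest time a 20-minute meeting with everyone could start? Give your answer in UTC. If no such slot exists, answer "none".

Hamid in UTC: 11:25-18:40 (subtract 1h to convert from UTC+1).
Wei in UTC: 08:30-09:25, 11:30-15:15, 15:55-19:15 (add 7h to convert from UTC-7).
Quinn in UTC: 08:45-09:25, 11:05-11:40, 12:45-14:10, 16:30-18:50 (subtract 3h to convert from UTC+3).
Tara in UTC: 08:25-11:05, 13:00-15:05 (add 7h to convert from UTC-7).
Callum in UTC: 08:10-09:25, 11:40-12:45, 13:05-16:50, 17:40-19:00 (subtract 3h to convert from UTC+3).
Ben in UTC: 09:20-12:35, 13:05-19:05 (subtract 1h to convert from UTC+1).
Hamid ∩ Wei: 11:30-15:15, 15:55-18:40.
Hamid ∩ Wei ∩ Quinn: 11:30-11:40, 12:45-14:10, 16:30-18:40.
Hamid ∩ Wei ∩ Quinn ∩ Tara: 13:00-14:10.
Hamid ∩ Wei ∩ Quinn ∩ Tara ∩ Callum: 13:05-14:10.
Hamid ∩ Wei ∩ Quinn ∩ Tara ∩ Callum ∩ Ben: 13:05-14:10.
So the common availability across everyone is 13:05-14:10.
The first common window of at least 20 minutes is 13:05-14:10, so the earliest start is 13:05.

13:05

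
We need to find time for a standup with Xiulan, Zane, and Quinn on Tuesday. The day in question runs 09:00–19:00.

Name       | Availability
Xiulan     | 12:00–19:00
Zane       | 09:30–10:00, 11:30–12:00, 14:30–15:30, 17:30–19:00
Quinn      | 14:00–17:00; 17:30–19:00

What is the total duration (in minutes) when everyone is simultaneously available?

150

Xiulan ∩ Zane: 14:30-15:30, 17:30-19:00.
Xiulan ∩ Zane ∩ Quinn: 14:30-15:30, 17:30-19:00.
Those are the intersection windows.
Summing the common windows: 60 + 90 = 150 minutes.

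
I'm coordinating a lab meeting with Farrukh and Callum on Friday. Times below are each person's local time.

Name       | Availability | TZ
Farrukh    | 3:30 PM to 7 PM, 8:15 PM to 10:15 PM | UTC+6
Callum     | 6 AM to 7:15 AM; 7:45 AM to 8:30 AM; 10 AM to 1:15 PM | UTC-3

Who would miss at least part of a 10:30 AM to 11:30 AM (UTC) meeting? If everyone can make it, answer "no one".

Callum

Farrukh in UTC: 09:30-13:00, 14:15-16:15 (subtract 6h to convert from UTC+6).
Callum in UTC: 09:00-10:15, 10:45-11:30, 13:00-16:15 (add 3h to convert from UTC-3).
Farrukh: free for 10:30-11:30. Callum: not fully free for 10:30-11:30.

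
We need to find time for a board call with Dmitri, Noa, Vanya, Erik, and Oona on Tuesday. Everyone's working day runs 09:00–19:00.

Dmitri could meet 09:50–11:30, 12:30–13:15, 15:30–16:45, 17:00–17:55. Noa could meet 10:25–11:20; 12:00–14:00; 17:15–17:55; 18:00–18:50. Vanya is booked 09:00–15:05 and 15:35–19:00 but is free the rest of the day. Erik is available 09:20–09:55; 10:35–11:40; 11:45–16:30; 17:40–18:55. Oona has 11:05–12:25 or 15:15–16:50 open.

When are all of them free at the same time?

none

Dmitri free: 09:50-11:30, 12:30-13:15, 15:30-16:45, 17:00-17:55.
Noa free: 10:25-11:20, 12:00-14:00, 17:15-17:55, 18:00-18:50.
Vanya free: 15:05-15:35 (invert busy blocks within the working day).
Erik free: 09:20-09:55, 10:35-11:40, 11:45-16:30, 17:40-18:55.
Oona free: 11:05-12:25, 15:15-16:50.
Dmitri ∩ Noa: 10:25-11:20, 12:30-13:15, 17:15-17:55.
Dmitri ∩ Noa ∩ Vanya: ∅.
Dmitri ∩ Noa ∩ Vanya ∩ Erik: ∅.
Dmitri ∩ Noa ∩ Vanya ∩ Erik ∩ Oona: ∅.
There is no time when everyone is free.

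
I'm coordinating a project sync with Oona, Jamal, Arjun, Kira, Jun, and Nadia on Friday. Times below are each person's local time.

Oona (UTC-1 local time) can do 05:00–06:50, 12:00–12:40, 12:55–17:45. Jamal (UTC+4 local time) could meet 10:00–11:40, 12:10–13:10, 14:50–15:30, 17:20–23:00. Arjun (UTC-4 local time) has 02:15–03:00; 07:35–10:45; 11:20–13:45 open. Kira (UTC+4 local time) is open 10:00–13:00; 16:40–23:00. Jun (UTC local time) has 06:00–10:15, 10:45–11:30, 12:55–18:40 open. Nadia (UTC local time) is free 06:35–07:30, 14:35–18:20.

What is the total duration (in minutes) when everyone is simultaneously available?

180

Oona in UTC: 06:00-07:50, 13:00-13:40, 13:55-18:45 (add 1h to convert from UTC-1).
Jamal in UTC: 06:00-07:40, 08:10-09:10, 10:50-11:30, 13:20-19:00 (subtract 4h to convert from UTC+4).
Arjun in UTC: 06:15-07:00, 11:35-14:45, 15:20-17:45 (add 4h to convert from UTC-4).
Kira in UTC: 06:00-09:00, 12:40-19:00 (subtract 4h to convert from UTC+4).
Jun in UTC: 06:00-10:15, 10:45-11:30, 12:55-18:40.
Nadia in UTC: 06:35-07:30, 14:35-18:20.
Oona ∩ Jamal: 06:00-07:40, 13:20-13:40, 13:55-18:45.
Oona ∩ Jamal ∩ Arjun: 06:15-07:00, 13:20-13:40, 13:55-14:45, 15:20-17:45.
Oona ∩ Jamal ∩ Arjun ∩ Kira: 06:15-07:00, 13:20-13:40, 13:55-14:45, 15:20-17:45.
Oona ∩ Jamal ∩ Arjun ∩ Kira ∩ Jun: 06:15-07:00, 13:20-13:40, 13:55-14:45, 15:20-17:45.
Oona ∩ Jamal ∩ Arjun ∩ Kira ∩ Jun ∩ Nadia: 06:35-07:00, 14:35-14:45, 15:20-17:45.
Summing the common windows: 25 + 10 + 145 = 180 minutes.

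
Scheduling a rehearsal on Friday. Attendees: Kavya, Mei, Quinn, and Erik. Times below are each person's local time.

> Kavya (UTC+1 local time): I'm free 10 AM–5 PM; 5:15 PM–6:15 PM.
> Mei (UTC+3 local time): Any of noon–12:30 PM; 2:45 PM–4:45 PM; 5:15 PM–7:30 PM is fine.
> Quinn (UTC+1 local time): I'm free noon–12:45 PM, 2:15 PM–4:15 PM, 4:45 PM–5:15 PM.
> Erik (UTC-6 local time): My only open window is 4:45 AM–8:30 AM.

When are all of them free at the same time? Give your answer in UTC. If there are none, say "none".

13:15-13:45, 14:15-14:30

Kavya in UTC: 09:00-16:00, 16:15-17:15 (subtract 1h to convert from UTC+1).
Mei in UTC: 09:00-09:30, 11:45-13:45, 14:15-16:30 (subtract 3h to convert from UTC+3).
Quinn in UTC: 11:00-11:45, 13:15-15:15, 15:45-16:15 (subtract 1h to convert from UTC+1).
Erik in UTC: 10:45-14:30 (add 6h to convert from UTC-6).
Kavya ∩ Mei: 09:00-09:30, 11:45-13:45, 14:15-16:00, 16:15-16:30.
Kavya ∩ Mei ∩ Quinn: 13:15-13:45, 14:15-15:15, 15:45-16:00.
Kavya ∩ Mei ∩ Quinn ∩ Erik: 13:15-13:45, 14:15-14:30.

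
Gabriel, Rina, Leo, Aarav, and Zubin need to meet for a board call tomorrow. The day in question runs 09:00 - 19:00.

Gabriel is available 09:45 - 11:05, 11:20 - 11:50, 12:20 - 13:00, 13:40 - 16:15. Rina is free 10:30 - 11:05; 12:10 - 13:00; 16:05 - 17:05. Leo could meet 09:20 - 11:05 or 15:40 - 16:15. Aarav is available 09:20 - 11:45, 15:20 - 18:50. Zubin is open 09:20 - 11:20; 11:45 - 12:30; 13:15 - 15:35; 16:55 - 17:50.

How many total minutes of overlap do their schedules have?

Gabriel ∩ Rina: 10:30-11:05, 12:20-13:00, 16:05-16:15.
Gabriel ∩ Rina ∩ Leo: 10:30-11:05, 16:05-16:15.
Gabriel ∩ Rina ∩ Leo ∩ Aarav: 10:30-11:05, 16:05-16:15.
Gabriel ∩ Rina ∩ Leo ∩ Aarav ∩ Zubin: 10:30-11:05.
That's a single block of 35 minutes.

35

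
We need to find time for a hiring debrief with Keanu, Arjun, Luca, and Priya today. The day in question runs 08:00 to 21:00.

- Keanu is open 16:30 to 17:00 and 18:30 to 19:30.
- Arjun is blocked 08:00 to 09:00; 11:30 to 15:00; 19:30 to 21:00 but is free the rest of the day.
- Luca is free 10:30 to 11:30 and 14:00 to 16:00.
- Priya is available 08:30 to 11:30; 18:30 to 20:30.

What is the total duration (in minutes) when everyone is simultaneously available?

Keanu free: 16:30-17:00, 18:30-19:30.
Arjun free: 09:00-11:30, 15:00-19:30 (invert busy blocks within the working day).
Luca free: 10:30-11:30, 14:00-16:00.
Priya free: 08:30-11:30, 18:30-20:30.
Keanu ∩ Arjun: 16:30-17:00, 18:30-19:30.
Keanu ∩ Arjun ∩ Luca: ∅.
Keanu ∩ Arjun ∩ Luca ∩ Priya: ∅.
There is no time when everyone is free.
There is no common window, so the total is 0 minutes.

0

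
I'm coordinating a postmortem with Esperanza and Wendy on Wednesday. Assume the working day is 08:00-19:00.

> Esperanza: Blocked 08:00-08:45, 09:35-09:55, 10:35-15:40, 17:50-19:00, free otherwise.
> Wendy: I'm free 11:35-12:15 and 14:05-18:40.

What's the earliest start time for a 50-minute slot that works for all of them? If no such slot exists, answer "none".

Esperanza free: 08:45-09:35, 09:55-10:35, 15:40-17:50 (invert busy blocks within the working day).
Wendy free: 11:35-12:15, 14:05-18:40.
Esperanza ∩ Wendy: 15:40-17:50.
The first common window of at least 50 minutes is 15:40-17:50, so the earliest start is 15:40.

15:40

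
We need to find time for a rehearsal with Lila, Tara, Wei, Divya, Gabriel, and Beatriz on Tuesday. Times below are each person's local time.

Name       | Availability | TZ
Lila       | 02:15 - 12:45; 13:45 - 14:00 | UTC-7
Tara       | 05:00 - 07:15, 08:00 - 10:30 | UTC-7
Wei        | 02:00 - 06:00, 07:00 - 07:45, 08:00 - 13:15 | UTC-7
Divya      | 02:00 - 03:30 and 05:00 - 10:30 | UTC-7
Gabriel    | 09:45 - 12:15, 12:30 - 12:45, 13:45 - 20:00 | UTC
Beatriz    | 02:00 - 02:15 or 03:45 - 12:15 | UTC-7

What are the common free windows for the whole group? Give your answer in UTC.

Lila in UTC: 09:15-19:45, 20:45-21:00 (add 7h to convert from UTC-7).
Tara in UTC: 12:00-14:15, 15:00-17:30 (add 7h to convert from UTC-7).
Wei in UTC: 09:00-13:00, 14:00-14:45, 15:00-20:15 (add 7h to convert from UTC-7).
Divya in UTC: 09:00-10:30, 12:00-17:30 (add 7h to convert from UTC-7).
Gabriel in UTC: 09:45-12:15, 12:30-12:45, 13:45-20:00.
Beatriz in UTC: 09:00-09:15, 10:45-19:15 (add 7h to convert from UTC-7).
Lila ∩ Tara: 12:00-14:15, 15:00-17:30.
Lila ∩ Tara ∩ Wei: 12:00-13:00, 14:00-14:15, 15:00-17:30.
Lila ∩ Tara ∩ Wei ∩ Divya: 12:00-13:00, 14:00-14:15, 15:00-17:30.
Lila ∩ Tara ∩ Wei ∩ Divya ∩ Gabriel: 12:00-12:15, 12:30-12:45, 14:00-14:15, 15:00-17:30.
Lila ∩ Tara ∩ Wei ∩ Divya ∩ Gabriel ∩ Beatriz: 12:00-12:15, 12:30-12:45, 14:00-14:15, 15:00-17:30.

12:00-12:15, 12:30-12:45, 14:00-14:15, 15:00-17:30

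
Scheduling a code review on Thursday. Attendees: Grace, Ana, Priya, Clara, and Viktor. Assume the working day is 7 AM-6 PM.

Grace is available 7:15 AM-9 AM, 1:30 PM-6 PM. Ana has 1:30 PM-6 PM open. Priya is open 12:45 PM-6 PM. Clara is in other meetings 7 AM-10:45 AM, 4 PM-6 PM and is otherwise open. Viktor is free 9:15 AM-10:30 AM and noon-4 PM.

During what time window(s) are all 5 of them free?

13:30-16:00

Grace free: 07:15-09:00, 13:30-18:00.
Ana free: 13:30-18:00.
Priya free: 12:45-18:00.
Clara free: 10:45-16:00 (invert busy blocks within the working day).
Viktor free: 09:15-10:30, 12:00-16:00.
Grace ∩ Ana: 13:30-18:00.
Grace ∩ Ana ∩ Priya: 13:30-18:00.
Grace ∩ Ana ∩ Priya ∩ Clara: 13:30-16:00.
Grace ∩ Ana ∩ Priya ∩ Clara ∩ Viktor: 13:30-16:00.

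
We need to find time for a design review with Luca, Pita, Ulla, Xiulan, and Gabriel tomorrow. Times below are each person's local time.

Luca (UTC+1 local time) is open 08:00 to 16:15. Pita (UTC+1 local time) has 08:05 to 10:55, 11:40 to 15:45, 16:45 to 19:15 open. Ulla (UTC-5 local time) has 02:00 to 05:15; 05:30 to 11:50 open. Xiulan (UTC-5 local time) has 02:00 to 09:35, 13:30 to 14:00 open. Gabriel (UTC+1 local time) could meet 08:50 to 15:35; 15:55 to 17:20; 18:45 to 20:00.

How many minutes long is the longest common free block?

Luca in UTC: 07:00-15:15 (subtract 1h to convert from UTC+1).
Pita in UTC: 07:05-09:55, 10:40-14:45, 15:45-18:15 (subtract 1h to convert from UTC+1).
Ulla in UTC: 07:00-10:15, 10:30-16:50 (add 5h to convert from UTC-5).
Xiulan in UTC: 07:00-14:35, 18:30-19:00 (add 5h to convert from UTC-5).
Gabriel in UTC: 07:50-14:35, 14:55-16:20, 17:45-19:00 (subtract 1h to convert from UTC+1).
Luca ∩ Pita: 07:05-09:55, 10:40-14:45.
Luca ∩ Pita ∩ Ulla: 07:05-09:55, 10:40-14:45.
Luca ∩ Pita ∩ Ulla ∩ Xiulan: 07:05-09:55, 10:40-14:35.
Luca ∩ Pita ∩ Ulla ∩ Xiulan ∩ Gabriel: 07:50-09:55, 10:40-14:35.
The longest is 10:40-14:35 at 235 minutes.

235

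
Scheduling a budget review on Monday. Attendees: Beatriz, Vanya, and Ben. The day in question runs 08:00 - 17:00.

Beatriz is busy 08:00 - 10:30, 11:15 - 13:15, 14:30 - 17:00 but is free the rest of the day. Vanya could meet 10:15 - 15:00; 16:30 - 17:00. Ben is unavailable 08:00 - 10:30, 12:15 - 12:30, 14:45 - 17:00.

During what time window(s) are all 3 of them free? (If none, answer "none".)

Beatriz free: 10:30-11:15, 13:15-14:30 (invert busy blocks within the working day).
Vanya free: 10:15-15:00, 16:30-17:00.
Ben free: 10:30-12:15, 12:30-14:45 (invert busy blocks within the working day).
Beatriz ∩ Vanya: 10:30-11:15, 13:15-14:30.
Beatriz ∩ Vanya ∩ Ben: 10:30-11:15, 13:15-14:30.
Those are the intersection windows.

10:30-11:15, 13:15-14:30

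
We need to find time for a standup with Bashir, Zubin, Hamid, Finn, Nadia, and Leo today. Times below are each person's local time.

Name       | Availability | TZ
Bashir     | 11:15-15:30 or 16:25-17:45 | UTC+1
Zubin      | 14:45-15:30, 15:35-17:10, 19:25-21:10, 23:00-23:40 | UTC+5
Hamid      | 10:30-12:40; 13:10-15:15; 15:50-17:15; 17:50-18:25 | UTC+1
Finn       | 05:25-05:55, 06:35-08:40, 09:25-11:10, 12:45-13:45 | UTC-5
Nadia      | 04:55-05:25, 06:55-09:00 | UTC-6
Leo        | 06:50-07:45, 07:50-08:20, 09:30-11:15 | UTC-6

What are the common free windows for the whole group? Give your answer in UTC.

none

Bashir in UTC: 10:15-14:30, 15:25-16:45 (subtract 1h to convert from UTC+1).
Zubin in UTC: 09:45-10:30, 10:35-12:10, 14:25-16:10, 18:00-18:40 (subtract 5h to convert from UTC+5).
Hamid in UTC: 09:30-11:40, 12:10-14:15, 14:50-16:15, 16:50-17:25 (subtract 1h to convert from UTC+1).
Finn in UTC: 10:25-10:55, 11:35-13:40, 14:25-16:10, 17:45-18:45 (add 5h to convert from UTC-5).
Nadia in UTC: 10:55-11:25, 12:55-15:00 (add 6h to convert from UTC-6).
Leo in UTC: 12:50-13:45, 13:50-14:20, 15:30-17:15 (add 6h to convert from UTC-6).
Bashir ∩ Zubin: 10:15-10:30, 10:35-12:10, 14:25-14:30, 15:25-16:10.
Bashir ∩ Zubin ∩ Hamid: 10:15-10:30, 10:35-11:40, 15:25-16:10.
Bashir ∩ Zubin ∩ Hamid ∩ Finn: 10:25-10:30, 10:35-10:55, 11:35-11:40, 15:25-16:10.
Bashir ∩ Zubin ∩ Hamid ∩ Finn ∩ Nadia: ∅.
Bashir ∩ Zubin ∩ Hamid ∩ Finn ∩ Nadia ∩ Leo: ∅.
There is no time when everyone is free.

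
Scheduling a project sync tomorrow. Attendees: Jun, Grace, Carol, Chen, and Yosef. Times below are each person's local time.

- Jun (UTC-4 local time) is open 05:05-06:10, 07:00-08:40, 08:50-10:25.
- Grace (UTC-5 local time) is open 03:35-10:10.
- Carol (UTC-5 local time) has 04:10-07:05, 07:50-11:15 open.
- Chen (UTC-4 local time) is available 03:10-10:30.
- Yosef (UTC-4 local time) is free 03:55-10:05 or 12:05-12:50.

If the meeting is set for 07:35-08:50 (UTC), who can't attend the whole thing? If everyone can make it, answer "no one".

Jun in UTC: 09:05-10:10, 11:00-12:40, 12:50-14:25 (add 4h to convert from UTC-4).
Grace in UTC: 08:35-15:10 (add 5h to convert from UTC-5).
Carol in UTC: 09:10-12:05, 12:50-16:15 (add 5h to convert from UTC-5).
Chen in UTC: 07:10-14:30 (add 4h to convert from UTC-4).
Yosef in UTC: 07:55-14:05, 16:05-16:50 (add 4h to convert from UTC-4).
Jun: not fully free for 07:35-08:50. Grace: not fully free for 07:35-08:50. Carol: not fully free for 07:35-08:50. Chen: free for 07:35-08:50. Yosef: not fully free for 07:35-08:50.

Carol, Grace, Jun, Yosef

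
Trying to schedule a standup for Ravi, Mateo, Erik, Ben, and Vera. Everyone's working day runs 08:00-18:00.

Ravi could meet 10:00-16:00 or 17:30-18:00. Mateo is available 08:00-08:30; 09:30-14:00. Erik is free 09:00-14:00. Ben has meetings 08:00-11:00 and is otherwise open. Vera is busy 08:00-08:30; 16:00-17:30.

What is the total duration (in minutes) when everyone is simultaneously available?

Ravi free: 10:00-16:00, 17:30-18:00.
Mateo free: 08:00-08:30, 09:30-14:00.
Erik free: 09:00-14:00.
Ben free: 11:00-18:00 (invert busy blocks within the working day).
Vera free: 08:30-16:00, 17:30-18:00 (invert busy blocks within the working day).
Ravi ∩ Mateo: 10:00-14:00.
Ravi ∩ Mateo ∩ Erik: 10:00-14:00.
Ravi ∩ Mateo ∩ Erik ∩ Ben: 11:00-14:00.
Ravi ∩ Mateo ∩ Erik ∩ Ben ∩ Vera: 11:00-14:00.
Those are the intersection windows.
That's a single block of 180 minutes.

180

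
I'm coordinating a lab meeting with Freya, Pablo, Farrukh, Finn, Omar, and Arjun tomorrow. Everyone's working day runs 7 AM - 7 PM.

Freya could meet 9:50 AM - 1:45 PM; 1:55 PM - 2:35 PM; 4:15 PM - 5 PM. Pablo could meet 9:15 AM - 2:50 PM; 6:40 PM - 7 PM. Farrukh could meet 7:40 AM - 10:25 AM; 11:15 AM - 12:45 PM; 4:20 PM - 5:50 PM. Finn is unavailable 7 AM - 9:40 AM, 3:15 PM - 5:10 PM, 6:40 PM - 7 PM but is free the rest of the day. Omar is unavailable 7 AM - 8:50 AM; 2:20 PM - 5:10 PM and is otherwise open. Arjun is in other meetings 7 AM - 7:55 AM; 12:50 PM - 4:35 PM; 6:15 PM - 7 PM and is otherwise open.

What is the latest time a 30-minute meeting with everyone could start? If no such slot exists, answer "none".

Freya free: 09:50-13:45, 13:55-14:35, 16:15-17:00.
Pablo free: 09:15-14:50, 18:40-19:00.
Farrukh free: 07:40-10:25, 11:15-12:45, 16:20-17:50.
Finn free: 09:40-15:15, 17:10-18:40 (invert busy blocks within the working day).
Omar free: 08:50-14:20, 17:10-19:00 (invert busy blocks within the working day).
Arjun free: 07:55-12:50, 16:35-18:15 (invert busy blocks within the working day).
Freya ∩ Pablo: 09:50-13:45, 13:55-14:35.
Freya ∩ Pablo ∩ Farrukh: 09:50-10:25, 11:15-12:45.
Freya ∩ Pablo ∩ Farrukh ∩ Finn: 09:50-10:25, 11:15-12:45.
Freya ∩ Pablo ∩ Farrukh ∩ Finn ∩ Omar: 09:50-10:25, 11:15-12:45.
Freya ∩ Pablo ∩ Farrukh ∩ Finn ∩ Omar ∩ Arjun: 09:50-10:25, 11:15-12:45.
The last common window of at least 30 minutes is 11:15-12:45; a 30-minute meeting can start as late as 12:15 and still end by 12:45.

12:15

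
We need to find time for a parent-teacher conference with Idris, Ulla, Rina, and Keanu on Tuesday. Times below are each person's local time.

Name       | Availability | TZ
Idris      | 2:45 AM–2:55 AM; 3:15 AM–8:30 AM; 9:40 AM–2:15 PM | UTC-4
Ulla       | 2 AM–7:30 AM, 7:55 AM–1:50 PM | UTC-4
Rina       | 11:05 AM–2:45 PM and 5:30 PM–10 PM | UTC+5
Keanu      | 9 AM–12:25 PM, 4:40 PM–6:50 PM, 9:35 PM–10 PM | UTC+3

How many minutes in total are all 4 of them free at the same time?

Idris in UTC: 06:45-06:55, 07:15-12:30, 13:40-18:15 (add 4h to convert from UTC-4).
Ulla in UTC: 06:00-11:30, 11:55-17:50 (add 4h to convert from UTC-4).
Rina in UTC: 06:05-09:45, 12:30-17:00 (subtract 5h to convert from UTC+5).
Keanu in UTC: 06:00-09:25, 13:40-15:50, 18:35-19:00 (subtract 3h to convert from UTC+3).
Idris ∩ Ulla: 06:45-06:55, 07:15-11:30, 11:55-12:30, 13:40-17:50.
Idris ∩ Ulla ∩ Rina: 06:45-06:55, 07:15-09:45, 13:40-17:00.
Idris ∩ Ulla ∩ Rina ∩ Keanu: 06:45-06:55, 07:15-09:25, 13:40-15:50.
Summing the common windows: 10 + 130 + 130 = 270 minutes.

270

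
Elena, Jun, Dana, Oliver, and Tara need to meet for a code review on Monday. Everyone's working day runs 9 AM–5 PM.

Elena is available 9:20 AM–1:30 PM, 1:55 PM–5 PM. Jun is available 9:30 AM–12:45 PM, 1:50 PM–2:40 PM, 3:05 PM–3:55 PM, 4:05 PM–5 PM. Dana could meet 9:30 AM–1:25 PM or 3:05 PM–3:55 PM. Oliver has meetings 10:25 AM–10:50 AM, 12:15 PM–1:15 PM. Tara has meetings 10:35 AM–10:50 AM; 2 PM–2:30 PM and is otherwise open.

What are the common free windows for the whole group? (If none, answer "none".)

09:30-10:25, 10:50-12:15, 15:05-15:55

Elena free: 09:20-13:30, 13:55-17:00.
Jun free: 09:30-12:45, 13:50-14:40, 15:05-15:55, 16:05-17:00.
Dana free: 09:30-13:25, 15:05-15:55.
Oliver free: 09:00-10:25, 10:50-12:15, 13:15-17:00 (invert busy blocks within the working day).
Tara free: 09:00-10:35, 10:50-14:00, 14:30-17:00 (invert busy blocks within the working day).
Elena ∩ Jun: 09:30-12:45, 13:55-14:40, 15:05-15:55, 16:05-17:00.
Elena ∩ Jun ∩ Dana: 09:30-12:45, 15:05-15:55.
Elena ∩ Jun ∩ Dana ∩ Oliver: 09:30-10:25, 10:50-12:15, 15:05-15:55.
Elena ∩ Jun ∩ Dana ∩ Oliver ∩ Tara: 09:30-10:25, 10:50-12:15, 15:05-15:55.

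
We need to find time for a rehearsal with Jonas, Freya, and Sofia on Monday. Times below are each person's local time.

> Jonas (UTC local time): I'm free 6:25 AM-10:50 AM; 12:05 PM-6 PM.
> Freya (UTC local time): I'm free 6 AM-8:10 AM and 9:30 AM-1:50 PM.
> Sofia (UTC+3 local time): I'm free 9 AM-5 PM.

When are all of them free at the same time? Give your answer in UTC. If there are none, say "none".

Jonas in UTC: 06:25-10:50, 12:05-18:00.
Freya in UTC: 06:00-08:10, 09:30-13:50.
Sofia in UTC: 06:00-14:00 (subtract 3h to convert from UTC+3).
Jonas ∩ Freya: 06:25-08:10, 09:30-10:50, 12:05-13:50.
Jonas ∩ Freya ∩ Sofia: 06:25-08:10, 09:30-10:50, 12:05-13:50.

06:25-08:10, 09:30-10:50, 12:05-13:50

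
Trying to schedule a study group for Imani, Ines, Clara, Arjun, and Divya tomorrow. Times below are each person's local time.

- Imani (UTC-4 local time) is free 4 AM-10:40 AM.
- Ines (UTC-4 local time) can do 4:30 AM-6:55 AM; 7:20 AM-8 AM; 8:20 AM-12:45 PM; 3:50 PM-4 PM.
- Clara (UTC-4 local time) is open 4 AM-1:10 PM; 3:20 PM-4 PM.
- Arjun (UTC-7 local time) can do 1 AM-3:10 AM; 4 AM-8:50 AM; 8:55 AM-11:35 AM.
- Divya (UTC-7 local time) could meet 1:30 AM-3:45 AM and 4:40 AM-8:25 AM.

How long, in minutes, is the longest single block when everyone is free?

Imani in UTC: 08:00-14:40 (add 4h to convert from UTC-4).
Ines in UTC: 08:30-10:55, 11:20-12:00, 12:20-16:45, 19:50-20:00 (add 4h to convert from UTC-4).
Clara in UTC: 08:00-17:10, 19:20-20:00 (add 4h to convert from UTC-4).
Arjun in UTC: 08:00-10:10, 11:00-15:50, 15:55-18:35 (add 7h to convert from UTC-7).
Divya in UTC: 08:30-10:45, 11:40-15:25 (add 7h to convert from UTC-7).
Imani ∩ Ines: 08:30-10:55, 11:20-12:00, 12:20-14:40.
Imani ∩ Ines ∩ Clara: 08:30-10:55, 11:20-12:00, 12:20-14:40.
Imani ∩ Ines ∩ Clara ∩ Arjun: 08:30-10:10, 11:20-12:00, 12:20-14:40.
Imani ∩ Ines ∩ Clara ∩ Arjun ∩ Divya: 08:30-10:10, 11:40-12:00, 12:20-14:40.
Those are the intersection windows.
The longest is 12:20-14:40 at 140 minutes.

140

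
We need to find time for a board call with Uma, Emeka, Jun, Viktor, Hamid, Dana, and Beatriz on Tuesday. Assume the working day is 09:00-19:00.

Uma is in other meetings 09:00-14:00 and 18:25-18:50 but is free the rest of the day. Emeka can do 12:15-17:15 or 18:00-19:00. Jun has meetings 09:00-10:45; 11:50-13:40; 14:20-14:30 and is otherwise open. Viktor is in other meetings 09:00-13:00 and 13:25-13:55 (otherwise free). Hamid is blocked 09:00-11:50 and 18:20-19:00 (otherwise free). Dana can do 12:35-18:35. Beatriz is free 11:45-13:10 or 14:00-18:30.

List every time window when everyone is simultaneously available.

14:00-14:20, 14:30-17:15, 18:00-18:20

Uma free: 14:00-18:25, 18:50-19:00 (invert busy blocks within the working day).
Emeka free: 12:15-17:15, 18:00-19:00.
Jun free: 10:45-11:50, 13:40-14:20, 14:30-19:00 (invert busy blocks within the working day).
Viktor free: 13:00-13:25, 13:55-19:00 (invert busy blocks within the working day).
Hamid free: 11:50-18:20 (invert busy blocks within the working day).
Dana free: 12:35-18:35.
Beatriz free: 11:45-13:10, 14:00-18:30.
Uma ∩ Emeka: 14:00-17:15, 18:00-18:25, 18:50-19:00.
Uma ∩ Emeka ∩ Jun: 14:00-14:20, 14:30-17:15, 18:00-18:25, 18:50-19:00.
Uma ∩ Emeka ∩ Jun ∩ Viktor: 14:00-14:20, 14:30-17:15, 18:00-18:25, 18:50-19:00.
Uma ∩ Emeka ∩ Jun ∩ Viktor ∩ Hamid: 14:00-14:20, 14:30-17:15, 18:00-18:20.
Uma ∩ Emeka ∩ Jun ∩ Viktor ∩ Hamid ∩ Dana: 14:00-14:20, 14:30-17:15, 18:00-18:20.
Uma ∩ Emeka ∩ Jun ∩ Viktor ∩ Hamid ∩ Dana ∩ Beatriz: 14:00-14:20, 14:30-17:15, 18:00-18:20.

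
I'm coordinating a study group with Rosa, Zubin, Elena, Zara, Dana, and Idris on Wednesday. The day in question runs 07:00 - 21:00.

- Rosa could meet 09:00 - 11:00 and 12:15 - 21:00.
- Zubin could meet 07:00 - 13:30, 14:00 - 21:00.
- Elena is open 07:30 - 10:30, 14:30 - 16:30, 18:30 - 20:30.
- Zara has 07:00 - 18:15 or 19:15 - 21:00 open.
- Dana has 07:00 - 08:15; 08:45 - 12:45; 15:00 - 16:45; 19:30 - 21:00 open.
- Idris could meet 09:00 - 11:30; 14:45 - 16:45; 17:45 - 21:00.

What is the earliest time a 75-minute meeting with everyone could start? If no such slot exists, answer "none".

Rosa ∩ Zubin: 09:00-11:00, 12:15-13:30, 14:00-21:00.
Rosa ∩ Zubin ∩ Elena: 09:00-10:30, 14:30-16:30, 18:30-20:30.
Rosa ∩ Zubin ∩ Elena ∩ Zara: 09:00-10:30, 14:30-16:30, 19:15-20:30.
Rosa ∩ Zubin ∩ Elena ∩ Zara ∩ Dana: 09:00-10:30, 15:00-16:30, 19:30-20:30.
Rosa ∩ Zubin ∩ Elena ∩ Zara ∩ Dana ∩ Idris: 09:00-10:30, 15:00-16:30, 19:30-20:30.
The first common window of at least 75 minutes is 09:00-10:30, so the earliest start is 09:00.

09:00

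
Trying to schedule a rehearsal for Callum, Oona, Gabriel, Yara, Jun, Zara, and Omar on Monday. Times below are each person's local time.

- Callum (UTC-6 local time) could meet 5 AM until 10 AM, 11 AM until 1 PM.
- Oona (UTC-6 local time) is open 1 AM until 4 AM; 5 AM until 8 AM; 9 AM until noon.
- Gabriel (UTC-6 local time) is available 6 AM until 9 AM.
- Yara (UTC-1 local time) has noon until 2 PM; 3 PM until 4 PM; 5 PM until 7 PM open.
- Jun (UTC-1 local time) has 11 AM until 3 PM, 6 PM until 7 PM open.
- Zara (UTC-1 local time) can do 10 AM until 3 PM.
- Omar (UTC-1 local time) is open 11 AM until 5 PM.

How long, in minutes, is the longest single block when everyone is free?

60

Callum in UTC: 11:00-16:00, 17:00-19:00 (add 6h to convert from UTC-6).
Oona in UTC: 07:00-10:00, 11:00-14:00, 15:00-18:00 (add 6h to convert from UTC-6).
Gabriel in UTC: 12:00-15:00 (add 6h to convert from UTC-6).
Yara in UTC: 13:00-15:00, 16:00-17:00, 18:00-20:00 (add 1h to convert from UTC-1).
Jun in UTC: 12:00-16:00, 19:00-20:00 (add 1h to convert from UTC-1).
Zara in UTC: 11:00-16:00 (add 1h to convert from UTC-1).
Omar in UTC: 12:00-18:00 (add 1h to convert from UTC-1).
Callum ∩ Oona: 11:00-14:00, 15:00-16:00, 17:00-18:00.
Callum ∩ Oona ∩ Gabriel: 12:00-14:00.
Callum ∩ Oona ∩ Gabriel ∩ Yara: 13:00-14:00.
Callum ∩ Oona ∩ Gabriel ∩ Yara ∩ Jun: 13:00-14:00.
Callum ∩ Oona ∩ Gabriel ∩ Yara ∩ Jun ∩ Zara: 13:00-14:00.
Callum ∩ Oona ∩ Gabriel ∩ Yara ∩ Jun ∩ Zara ∩ Omar: 13:00-14:00.
The longest is 13:00-14:00 at 60 minutes.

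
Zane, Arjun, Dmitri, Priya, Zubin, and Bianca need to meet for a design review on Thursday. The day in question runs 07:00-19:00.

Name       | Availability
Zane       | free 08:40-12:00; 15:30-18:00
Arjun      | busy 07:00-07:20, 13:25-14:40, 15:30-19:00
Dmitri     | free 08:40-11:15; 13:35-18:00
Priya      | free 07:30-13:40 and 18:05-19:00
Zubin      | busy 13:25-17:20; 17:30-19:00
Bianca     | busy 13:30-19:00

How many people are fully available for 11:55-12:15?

Zane free: 08:40-12:00, 15:30-18:00.
Arjun free: 07:20-13:25, 14:40-15:30 (invert busy blocks within the working day).
Dmitri free: 08:40-11:15, 13:35-18:00.
Priya free: 07:30-13:40, 18:05-19:00.
Zubin free: 07:00-13:25, 17:20-17:30 (invert busy blocks within the working day).
Bianca free: 07:00-13:30 (invert busy blocks within the working day).
Arjun, Priya, Zubin, and Bianca can make the full 11:55-12:15 slot — that's 4.

4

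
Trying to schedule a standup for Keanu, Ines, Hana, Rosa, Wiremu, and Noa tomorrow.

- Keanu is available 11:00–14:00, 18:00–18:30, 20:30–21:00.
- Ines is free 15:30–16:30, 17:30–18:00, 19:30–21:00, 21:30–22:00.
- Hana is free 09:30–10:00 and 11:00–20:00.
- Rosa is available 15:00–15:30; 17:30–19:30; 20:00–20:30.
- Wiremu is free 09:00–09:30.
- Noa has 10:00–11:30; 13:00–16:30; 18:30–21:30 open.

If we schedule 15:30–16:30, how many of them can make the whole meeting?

Ines, Hana, and Noa can make the full 15:30-16:30 slot — that's 3.

3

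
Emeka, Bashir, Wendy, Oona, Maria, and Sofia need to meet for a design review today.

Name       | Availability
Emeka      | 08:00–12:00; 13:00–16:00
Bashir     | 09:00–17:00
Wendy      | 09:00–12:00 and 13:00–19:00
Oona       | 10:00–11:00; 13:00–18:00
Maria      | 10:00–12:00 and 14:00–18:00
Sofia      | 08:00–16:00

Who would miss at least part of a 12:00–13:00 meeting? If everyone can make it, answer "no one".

Emeka, Maria, Oona, Wendy

Emeka: not fully free for 12:00-13:00. Bashir: free for 12:00-13:00. Wendy: not fully free for 12:00-13:00. Oona: not fully free for 12:00-13:00. Maria: not fully free for 12:00-13:00. Sofia: free for 12:00-13:00.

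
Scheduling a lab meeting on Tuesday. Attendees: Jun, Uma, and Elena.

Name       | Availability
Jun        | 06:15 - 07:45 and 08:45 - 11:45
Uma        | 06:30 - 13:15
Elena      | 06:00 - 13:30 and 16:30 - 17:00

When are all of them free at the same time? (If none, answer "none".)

06:30-07:45, 08:45-11:45

Jun ∩ Uma: 06:30-07:45, 08:45-11:45.
Jun ∩ Uma ∩ Elena: 06:30-07:45, 08:45-11:45.
So the common availability across everyone is 06:30-07:45, 08:45-11:45.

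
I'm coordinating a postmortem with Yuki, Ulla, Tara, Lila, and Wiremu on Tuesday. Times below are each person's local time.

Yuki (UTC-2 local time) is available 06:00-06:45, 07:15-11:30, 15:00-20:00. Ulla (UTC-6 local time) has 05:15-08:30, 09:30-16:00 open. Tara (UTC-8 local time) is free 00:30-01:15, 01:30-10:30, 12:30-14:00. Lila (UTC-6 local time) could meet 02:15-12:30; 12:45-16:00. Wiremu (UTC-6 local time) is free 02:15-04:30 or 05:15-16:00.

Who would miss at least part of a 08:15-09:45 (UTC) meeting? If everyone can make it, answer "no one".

Yuki in UTC: 08:00-08:45, 09:15-13:30, 17:00-22:00 (add 2h to convert from UTC-2).
Ulla in UTC: 11:15-14:30, 15:30-22:00 (add 6h to convert from UTC-6).
Tara in UTC: 08:30-09:15, 09:30-18:30, 20:30-22:00 (add 8h to convert from UTC-8).
Lila in UTC: 08:15-18:30, 18:45-22:00 (add 6h to convert from UTC-6).
Wiremu in UTC: 08:15-10:30, 11:15-22:00 (add 6h to convert from UTC-6).
Yuki: not fully free for 08:15-09:45. Ulla: not fully free for 08:15-09:45. Tara: not fully free for 08:15-09:45. Lila: free for 08:15-09:45. Wiremu: free for 08:15-09:45.

Tara, Ulla, Yuki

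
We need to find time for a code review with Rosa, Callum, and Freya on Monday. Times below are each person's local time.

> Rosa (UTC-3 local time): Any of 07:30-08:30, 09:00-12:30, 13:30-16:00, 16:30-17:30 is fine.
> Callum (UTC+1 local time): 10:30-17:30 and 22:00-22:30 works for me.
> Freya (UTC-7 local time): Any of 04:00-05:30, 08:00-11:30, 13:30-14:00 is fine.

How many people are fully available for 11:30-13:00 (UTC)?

1

Rosa in UTC: 10:30-11:30, 12:00-15:30, 16:30-19:00, 19:30-20:30 (add 3h to convert from UTC-3).
Callum in UTC: 09:30-16:30, 21:00-21:30 (subtract 1h to convert from UTC+1).
Freya in UTC: 11:00-12:30, 15:00-18:30, 20:30-21:00 (add 7h to convert from UTC-7).
Callum can make the full 11:30-13:00 slot — that's 1.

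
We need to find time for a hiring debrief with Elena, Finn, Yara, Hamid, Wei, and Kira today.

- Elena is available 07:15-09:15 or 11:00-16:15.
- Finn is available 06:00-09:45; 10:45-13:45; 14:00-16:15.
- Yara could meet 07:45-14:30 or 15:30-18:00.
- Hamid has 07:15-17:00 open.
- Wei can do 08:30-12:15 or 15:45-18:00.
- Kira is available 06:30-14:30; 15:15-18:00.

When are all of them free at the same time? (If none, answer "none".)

08:30-09:15, 11:00-12:15, 15:45-16:15

Elena ∩ Finn: 07:15-09:15, 11:00-13:45, 14:00-16:15.
Elena ∩ Finn ∩ Yara: 07:45-09:15, 11:00-13:45, 14:00-14:30, 15:30-16:15.
Elena ∩ Finn ∩ Yara ∩ Hamid: 07:45-09:15, 11:00-13:45, 14:00-14:30, 15:30-16:15.
Elena ∩ Finn ∩ Yara ∩ Hamid ∩ Wei: 08:30-09:15, 11:00-12:15, 15:45-16:15.
Elena ∩ Finn ∩ Yara ∩ Hamid ∩ Wei ∩ Kira: 08:30-09:15, 11:00-12:15, 15:45-16:15.
Those are the intersection windows.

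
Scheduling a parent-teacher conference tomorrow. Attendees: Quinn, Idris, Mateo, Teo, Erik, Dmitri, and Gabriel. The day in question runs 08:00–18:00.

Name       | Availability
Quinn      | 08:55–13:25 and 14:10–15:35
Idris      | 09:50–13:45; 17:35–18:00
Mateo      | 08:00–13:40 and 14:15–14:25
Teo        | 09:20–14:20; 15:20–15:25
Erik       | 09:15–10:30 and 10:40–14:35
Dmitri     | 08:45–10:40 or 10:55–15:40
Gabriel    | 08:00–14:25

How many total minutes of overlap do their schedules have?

190

Quinn ∩ Idris: 09:50-13:25.
Quinn ∩ Idris ∩ Mateo: 09:50-13:25.
Quinn ∩ Idris ∩ Mateo ∩ Teo: 09:50-13:25.
Quinn ∩ Idris ∩ Mateo ∩ Teo ∩ Erik: 09:50-10:30, 10:40-13:25.
Quinn ∩ Idris ∩ Mateo ∩ Teo ∩ Erik ∩ Dmitri: 09:50-10:30, 10:55-13:25.
Quinn ∩ Idris ∩ Mateo ∩ Teo ∩ Erik ∩ Dmitri ∩ Gabriel: 09:50-10:30, 10:55-13:25.
Those are the intersection windows.
Summing the common windows: 40 + 150 = 190 minutes.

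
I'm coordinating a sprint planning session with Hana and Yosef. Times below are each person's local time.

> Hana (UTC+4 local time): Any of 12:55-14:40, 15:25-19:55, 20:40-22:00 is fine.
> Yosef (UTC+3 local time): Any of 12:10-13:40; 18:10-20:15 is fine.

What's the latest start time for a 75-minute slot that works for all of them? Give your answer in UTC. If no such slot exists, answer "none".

09:25

Hana in UTC: 08:55-10:40, 11:25-15:55, 16:40-18:00 (subtract 4h to convert from UTC+4).
Yosef in UTC: 09:10-10:40, 15:10-17:15 (subtract 3h to convert from UTC+3).
Hana ∩ Yosef: 09:10-10:40, 15:10-15:55, 16:40-17:15.
The last common window of at least 75 minutes is 09:10-10:40; a 75-minute meeting can start as late as 09:25 and still end by 10:40.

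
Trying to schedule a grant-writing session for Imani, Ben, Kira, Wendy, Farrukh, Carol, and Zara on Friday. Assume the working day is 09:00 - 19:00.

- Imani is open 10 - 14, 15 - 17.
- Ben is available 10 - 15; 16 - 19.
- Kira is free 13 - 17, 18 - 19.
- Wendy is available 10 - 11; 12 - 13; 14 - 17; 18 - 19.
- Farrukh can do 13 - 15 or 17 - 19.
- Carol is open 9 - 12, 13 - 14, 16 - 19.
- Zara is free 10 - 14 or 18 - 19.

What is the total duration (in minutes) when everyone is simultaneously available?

Imani ∩ Ben: 10:00-14:00, 16:00-17:00.
Imani ∩ Ben ∩ Kira: 13:00-14:00, 16:00-17:00.
Imani ∩ Ben ∩ Kira ∩ Wendy: 16:00-17:00.
Imani ∩ Ben ∩ Kira ∩ Wendy ∩ Farrukh: ∅.
Imani ∩ Ben ∩ Kira ∩ Wendy ∩ Farrukh ∩ Carol: ∅.
Imani ∩ Ben ∩ Kira ∩ Wendy ∩ Farrukh ∩ Carol ∩ Zara: ∅.
There is no time when everyone is free.
There is no common window, so the total is 0 minutes.

0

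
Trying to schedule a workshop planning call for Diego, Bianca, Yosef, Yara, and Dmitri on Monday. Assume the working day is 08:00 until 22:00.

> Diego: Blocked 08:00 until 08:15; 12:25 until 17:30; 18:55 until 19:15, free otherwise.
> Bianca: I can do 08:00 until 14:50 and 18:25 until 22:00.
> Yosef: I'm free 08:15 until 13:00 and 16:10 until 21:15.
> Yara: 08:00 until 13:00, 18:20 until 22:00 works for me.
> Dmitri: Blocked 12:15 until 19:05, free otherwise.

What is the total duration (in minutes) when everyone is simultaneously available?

360

Diego free: 08:15-12:25, 17:30-18:55, 19:15-22:00 (invert busy blocks within the working day).
Bianca free: 08:00-14:50, 18:25-22:00.
Yosef free: 08:15-13:00, 16:10-21:15.
Yara free: 08:00-13:00, 18:20-22:00.
Dmitri free: 08:00-12:15, 19:05-22:00 (invert busy blocks within the working day).
Diego ∩ Bianca: 08:15-12:25, 18:25-18:55, 19:15-22:00.
Diego ∩ Bianca ∩ Yosef: 08:15-12:25, 18:25-18:55, 19:15-21:15.
Diego ∩ Bianca ∩ Yosef ∩ Yara: 08:15-12:25, 18:25-18:55, 19:15-21:15.
Diego ∩ Bianca ∩ Yosef ∩ Yara ∩ Dmitri: 08:15-12:15, 19:15-21:15.
Those are the intersection windows.
Summing the common windows: 240 + 120 = 360 minutes.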